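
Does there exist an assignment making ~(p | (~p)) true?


Check all 2 assignments over {p}:
p | φ
-----
False | False
True | False
No assignment makes the formula true.

Unsatisfiable.


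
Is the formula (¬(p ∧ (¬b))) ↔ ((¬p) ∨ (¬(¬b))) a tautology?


Build the truth table over {b, p}:
b | p | φ
---------
F | F | T
T | F | T
F | T | T
T | T | T
Every row evaluates to true.

Yes, it is a tautology.


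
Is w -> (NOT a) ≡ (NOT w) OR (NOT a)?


Compare truth tables:
a | w | φ | ψ
-------------
F | F | T | T
T | F | T | T
F | T | T | T
T | T | F | F
The columns φ and ψ agree on every row.

Yes, they are logically equivalent.


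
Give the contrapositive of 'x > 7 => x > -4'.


The contrapositive of (P → Q) is (¬Q → ¬P); it is logically equivalent to the original.
Here P = 'x > 7' and Q = 'x > -4'.

If not (x > -4), then not (x > 7).


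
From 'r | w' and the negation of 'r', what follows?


Disjunctive syllogism: from (P ∨ Q) and ¬P, infer Q.
One disjunct, 'r', is ruled out; the other must hold.

w


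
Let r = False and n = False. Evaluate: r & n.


Conjunction is true only when both operands are true.
Substitute: r=False, n=False.
False & False evaluates to False.

False


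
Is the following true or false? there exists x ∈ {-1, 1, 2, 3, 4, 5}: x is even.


Evaluate the predicate on each element: -1:F, 1:F, 2:T, 3:F, 4:T, 5:F.
Witness x = 2 satisfies the predicate.

T


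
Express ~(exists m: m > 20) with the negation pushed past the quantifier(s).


¬(forall x: φ) = exists x: ¬φ, and ¬(exists x: φ) = forall x: ¬φ.
Apply to the existential statement.

forall m: ~(m > 20)


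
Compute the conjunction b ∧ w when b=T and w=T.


Conjunction is true only when both operands are true.
Substitute: b=T, w=T.
T ∧ T evaluates to T.

T


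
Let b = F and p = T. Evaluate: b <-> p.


Biconditional is true when both operands have the same truth value.
Substitute: b=F, p=T.
F <-> T evaluates to F.

F


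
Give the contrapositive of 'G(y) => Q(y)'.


The contrapositive of (P → Q) is (¬Q → ¬P); it is logically equivalent to the original.
Here P = 'G(y)' and Q = 'Q(y)'.

If not (Q(y)), then not (G(y)).


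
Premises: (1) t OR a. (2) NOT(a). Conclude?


Disjunctive syllogism: from (P ∨ Q) and ¬P, infer Q.
One disjunct, 'a', is ruled out; the other must hold.

t


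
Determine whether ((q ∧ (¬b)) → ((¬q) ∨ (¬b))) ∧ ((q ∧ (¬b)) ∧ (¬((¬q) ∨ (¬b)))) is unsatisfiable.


Truth table over {b, q}:
b | q | φ
---------
F | F | F
T | F | F
F | T | F
T | T | F
Every row is false.

Yes, it is a contradiction.


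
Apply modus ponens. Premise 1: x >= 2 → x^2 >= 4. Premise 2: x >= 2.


Modus ponens: from (P → Q) and P, infer Q.
P = 'x >= 2' is asserted, and P → Q holds, so Q follows.

x^2 >= 4.


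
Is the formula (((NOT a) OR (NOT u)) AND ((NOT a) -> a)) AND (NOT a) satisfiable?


Check all 4 assignments over {a, u}:
a | u | φ
---------
F | F | F
T | F | F
F | T | F
T | T | F
No assignment makes the formula true.

Unsatisfiable.


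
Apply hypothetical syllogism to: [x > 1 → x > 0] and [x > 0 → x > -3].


Hypothetical syllogism: from (P → Q) and (Q → R), infer (P → R).
Chain the two implications through the shared middle term 'x > 0'.

x > 1 → x > -3


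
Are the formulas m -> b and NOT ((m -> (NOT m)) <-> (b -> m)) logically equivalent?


Compare truth tables:
b | m | φ | ψ
-------------
F | F | T | F
T | F | T | T
F | T | F | T
T | T | T | T
They differ at row 1 (b=F, m=F): φ=T but ψ=F.

No, they are not logically equivalent.


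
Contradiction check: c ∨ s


Truth table over {c, s}:
c | s | φ
---------
F | F | F
T | F | T
F | T | T
T | T | T
Satisfying assignment at row 2: c=T, s=F gives T.

No, it is not a contradiction.


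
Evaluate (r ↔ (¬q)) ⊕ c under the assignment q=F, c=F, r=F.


Substitute q=F, c=F, r=F:
¬q = T
r ↔ (¬q) = F ↔ T = F
(r ↔ (¬q)) ⊕ c = F ⊕ F = F

F


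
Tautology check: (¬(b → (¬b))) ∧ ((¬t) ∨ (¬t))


Build the truth table over {b, t}:
b | t | φ
---------
F | F | F
T | F | T
F | T | F
T | T | F
Counterexample at row 1: with b=F, t=F, the formula is F.

No, it is not a tautology.


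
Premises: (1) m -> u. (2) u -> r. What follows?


Hypothetical syllogism: from (P → Q) and (Q → R), infer (P → R).
Chain the two implications through the shared middle term 'u'.

m -> r


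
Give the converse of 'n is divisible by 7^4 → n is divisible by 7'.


The converse of (P → Q) is (Q → P). It is not in general equivalent to the original.
Here P = 'n is divisible by 7^4' and Q = 'n is divisible by 7'.

If n is divisible by 7, then n is divisible by 7^4.


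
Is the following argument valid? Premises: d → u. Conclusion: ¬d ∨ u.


This matches the form of material implication: the conclusion follows in every model of the premises.

Valid.


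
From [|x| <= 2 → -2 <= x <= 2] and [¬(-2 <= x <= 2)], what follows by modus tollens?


Modus tollens: from (P → Q) and ¬Q, infer ¬P.
Q = '-2 <= x <= 2' is denied; since P → Q, P must also fail.

Not (|x| <= 2).


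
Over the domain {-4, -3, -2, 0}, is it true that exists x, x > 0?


Evaluate the predicate on each element: -4:False, -3:False, -2:False, 0:False.
No element satisfies the predicate.

False


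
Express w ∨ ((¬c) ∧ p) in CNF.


Step 1: Distribute ∨ over ∧: w ∨ ((¬c) ∧ p) = (w ∨ (¬c)) ∧ (w ∨ p).

(w ∨ (¬c)) ∧ (w ∨ p)


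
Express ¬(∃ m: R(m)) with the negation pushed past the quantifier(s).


¬(∀ x: φ) = ∃ x: ¬φ, and ¬(∃ x: φ) = ∀ x: ¬φ.
Apply to the existential statement.

∀ m: ¬(R(m))


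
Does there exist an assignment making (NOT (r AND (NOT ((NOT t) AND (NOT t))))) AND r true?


Search for a satisfying assignment over {r, t}.
Try r=T, t=F: the formula evaluates to T.
A satisfying assignment exists.

Satisfiable.


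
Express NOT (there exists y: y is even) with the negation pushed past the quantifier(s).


¬(for all x: φ) = there exists x: ¬φ, and ¬(there exists x: φ) = for all x: ¬φ.
Apply to the existential statement.

for all y: NOT(y is even)


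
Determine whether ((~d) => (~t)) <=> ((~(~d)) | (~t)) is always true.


Build the truth table over {d, t}:
d | t | φ
---------
False | False | True
True | False | True
False | True | True
True | True | True
Every row evaluates to true.

Yes, it is a tautology.


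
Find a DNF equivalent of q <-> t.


Step 1: q ↔ t is true exactly when both agree: (q ∧ t) ∨ (¬q ∧ ¬t).

(q AND t) OR ((NOT q) AND (NOT t))


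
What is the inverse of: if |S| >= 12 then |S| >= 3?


The inverse of (P → Q) is (¬P → ¬Q). It is equivalent to the converse, not to the original.
Here P = '|S| >= 12' and Q = '|S| >= 3'.

If not (|S| >= 12), then not (|S| >= 3).


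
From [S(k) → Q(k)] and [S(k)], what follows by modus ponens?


Modus ponens: from (P → Q) and P, infer Q.
P = 'S(k)' is asserted, and P → Q holds, so Q follows.

Q(k).


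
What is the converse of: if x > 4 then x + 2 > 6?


The converse of (P → Q) is (Q → P). It is not in general equivalent to the original.
Here P = 'x > 4' and Q = 'x + 2 > 6'.

If x + 2 > 6, then x > 4.


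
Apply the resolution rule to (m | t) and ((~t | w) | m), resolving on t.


The clauses contain complementary literals t and ~t.
Resolution eliminates this pair and disjoins the remaining literals (merging duplicates).

(m | w)


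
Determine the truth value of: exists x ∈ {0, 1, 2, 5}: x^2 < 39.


Evaluate the predicate on each element: 0:True, 1:True, 2:True, 5:True.
Witness x = 0 satisfies the predicate.

True


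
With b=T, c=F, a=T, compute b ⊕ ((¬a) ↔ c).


Substitute b=T, c=F, a=T:
¬a = F
(¬a) ↔ c = F ↔ F = T
b ⊕ ((¬a) ↔ c) = T ⊕ T = F

F


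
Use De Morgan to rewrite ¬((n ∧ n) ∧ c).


De Morgan: the negation of a conjunction is the disjunction of the negations.
Distribute ¬ across ∧, flipping it to ∨, and negate each literal.

((¬n) ∨ (¬n)) ∨ (¬c)


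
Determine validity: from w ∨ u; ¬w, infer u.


This matches the form of disjunctive syllogism: the conclusion follows in every model of the premises.

Valid.


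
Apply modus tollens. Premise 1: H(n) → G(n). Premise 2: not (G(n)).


Modus tollens: from (P → Q) and ¬Q, infer ¬P.
Q = 'G(n)' is denied; since P → Q, P must also fail.

Not (H(n)).


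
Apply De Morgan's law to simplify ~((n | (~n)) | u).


De Morgan: the negation of a disjunction is the conjunction of the negations.
Distribute ~ across |, flipping it to &, and negate each literal.

((~n) & n) & (~u)


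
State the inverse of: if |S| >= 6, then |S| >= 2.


The inverse of (P → Q) is (¬P → ¬Q). It is equivalent to the converse, not to the original.
Here P = '|S| >= 6' and Q = '|S| >= 2'.

If not (|S| >= 6), then not (|S| >= 2).


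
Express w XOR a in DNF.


Step 1: w ⊕ a is true exactly when they disagree: (w ∧ ¬a) ∨ (¬w ∧ a).

(w AND (NOT a)) OR ((NOT w) AND a)


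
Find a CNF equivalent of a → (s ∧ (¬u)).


Step 1: Rewrite a → (s ∧ (¬u)) as ¬a ∨ (s ∧ (¬u)).
Step 2: Distribute ∨ over ∧.

((¬a) ∨ s) ∧ ((¬a) ∨ (¬u))


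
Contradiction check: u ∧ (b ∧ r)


Truth table over {b, r, u}:
b | r | u | φ
-------------
F | F | F | F
T | F | F | F
F | T | F | F
T | T | F | F
F | F | T | F
T | F | T | F
F | T | T | F
T | T | T | T
Satisfying assignment at row 8: b=T, r=T, u=T gives T.

No, it is not a contradiction.


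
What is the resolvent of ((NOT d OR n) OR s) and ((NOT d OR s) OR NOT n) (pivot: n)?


The clauses contain complementary literals n and NOTn.
Resolution eliminates this pair and disjoins the remaining literals (merging duplicates).

(NOT d OR s)


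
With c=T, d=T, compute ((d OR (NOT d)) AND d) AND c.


Substitute c=T, d=T:
NOT d = F
d OR (NOT d) = T OR F = T
(d OR (NOT d)) AND d = T AND T = T
((d OR (NOT d)) AND d) AND c = T AND T = T

T


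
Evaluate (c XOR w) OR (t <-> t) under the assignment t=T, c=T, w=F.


Substitute t=T, c=T, w=F:
c XOR w = T XOR F = T
t <-> t = T <-> T = T
(c XOR w) OR (t <-> t) = T OR T = T

T


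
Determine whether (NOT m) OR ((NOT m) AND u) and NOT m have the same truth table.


Compare truth tables:
m | u | φ | ψ
-------------
F | F | T | T
T | F | F | F
F | T | T | T
T | T | F | F
The columns φ and ψ agree on every row.

Yes, they are logically equivalent.


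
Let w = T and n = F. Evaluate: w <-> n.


Biconditional is true when both operands have the same truth value.
Substitute: w=T, n=F.
T <-> F evaluates to F.

F


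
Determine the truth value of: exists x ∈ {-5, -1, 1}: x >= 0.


Evaluate the predicate on each element: -5:False, -1:False, 1:True.
Witness x = 1 satisfies the predicate.

True


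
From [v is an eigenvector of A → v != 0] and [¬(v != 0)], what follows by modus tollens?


Modus tollens: from (P → Q) and ¬Q, infer ¬P.
Q = 'v != 0' is denied; since P → Q, P must also fail.

Not (v is an eigenvector of A).


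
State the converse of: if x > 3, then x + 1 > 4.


The converse of (P → Q) is (Q → P). It is not in general equivalent to the original.
Here P = 'x > 3' and Q = 'x + 1 > 4'.

If x + 1 > 4, then x > 3.


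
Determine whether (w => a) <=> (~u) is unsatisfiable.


Truth table over {a, u, w}:
a | u | w | φ
-------------
False | False | False | True
True | False | False | True
False | True | False | False
True | True | False | False
False | False | True | False
True | False | True | True
False | True | True | True
True | True | True | False
Satisfying assignment at row 1: a=False, u=False, w=False gives True.

No, it is not a contradiction.


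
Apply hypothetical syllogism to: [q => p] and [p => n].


Hypothetical syllogism: from (P → Q) and (Q → R), infer (P → R).
Chain the two implications through the shared middle term 'p'.

q => n


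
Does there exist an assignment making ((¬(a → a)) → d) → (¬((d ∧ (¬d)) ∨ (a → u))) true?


Search for a satisfying assignment over {a, d, u}.
Try a=T, d=F, u=F: the formula evaluates to T.
A satisfying assignment exists.

Satisfiable.


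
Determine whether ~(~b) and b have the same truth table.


Compare truth tables:
b | φ | ψ
---------
False | False | False
True | True | True
The columns φ and ψ agree on every row.

Yes, they are logically equivalent.


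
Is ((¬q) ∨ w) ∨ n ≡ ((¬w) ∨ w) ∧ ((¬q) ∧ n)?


Compare truth tables:
n | q | w | φ | ψ
-----------------
F | F | F | T | F
T | F | F | T | T
F | T | F | F | F
T | T | F | T | F
F | F | T | T | F
T | F | T | T | T
F | T | T | T | F
T | T | T | T | F
They differ at row 1 (n=F, q=F, w=F): φ=T but ψ=F.

No, they are not logically equivalent.


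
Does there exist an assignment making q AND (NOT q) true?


Check all 2 assignments over {q}:
q | φ
-----
F | F
T | F
No assignment makes the formula true.

Unsatisfiable.


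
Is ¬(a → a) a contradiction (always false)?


Truth table over {a}:
a | φ
-----
F | F
T | F
Every row is false.

Yes, it is a contradiction.


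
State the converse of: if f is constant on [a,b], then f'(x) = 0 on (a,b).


The converse of (P → Q) is (Q → P). It is not in general equivalent to the original.
Here P = 'f is constant on [a,b]' and Q = 'f'(x) = 0 on (a,b)'.

If f'(x) = 0 on (a,b), then f is constant on [a,b].


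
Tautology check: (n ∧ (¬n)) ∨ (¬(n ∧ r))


Build the truth table over {n, r}:
n | r | φ
---------
F | F | T
T | F | T
F | T | T
T | T | F
Counterexample at row 4: with n=T, r=T, the formula is F.

No, it is not a tautology.


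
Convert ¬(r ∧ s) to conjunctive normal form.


Step 1: Apply De Morgan: ¬(r ∧ s) = ¬r ∨ ¬s.

(¬r) ∨ (¬s)


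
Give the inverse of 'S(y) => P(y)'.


The inverse of (P → Q) is (¬P → ¬Q). It is equivalent to the converse, not to the original.
Here P = 'S(y)' and Q = 'P(y)'.

If not (S(y)), then not (P(y)).


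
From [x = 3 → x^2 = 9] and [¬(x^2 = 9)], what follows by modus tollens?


Modus tollens: from (P → Q) and ¬Q, infer ¬P.
Q = 'x^2 = 9' is denied; since P → Q, P must also fail.

Not (x = 3).


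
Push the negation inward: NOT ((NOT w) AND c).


De Morgan: the negation of a conjunction is the disjunction of the negations.
Distribute NOT across AND, flipping it to OR, and negate each literal.

w OR (NOT c)


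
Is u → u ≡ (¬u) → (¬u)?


Compare truth tables:
u | φ | ψ
---------
F | T | T
T | T | T
The columns φ and ψ agree on every row.

Yes, they are logically equivalent.


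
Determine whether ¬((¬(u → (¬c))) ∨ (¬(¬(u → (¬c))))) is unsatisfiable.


Truth table over {c, u}:
c | u | φ
---------
F | F | F
T | F | F
F | T | F
T | T | F
Every row is false.

Yes, it is a contradiction.


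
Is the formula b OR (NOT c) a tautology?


Build the truth table over {b, c}:
b | c | φ
---------
F | F | T
T | F | T
F | T | F
T | T | T
Counterexample at row 3: with b=F, c=T, the formula is F.

No, it is not a tautology.


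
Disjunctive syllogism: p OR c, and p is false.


Disjunctive syllogism: from (P ∨ Q) and ¬P, infer Q.
One disjunct, 'p', is ruled out; the other must hold.

c


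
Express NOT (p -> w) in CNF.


Step 1: Rewrite p → w as ¬p ∨ w.
Step 2: Negate: ¬(¬p ∨ w) = p ∧ ¬w (De Morgan + double negation).

p AND (NOT w)


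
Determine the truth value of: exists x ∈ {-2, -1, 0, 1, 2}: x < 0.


Evaluate the predicate on each element: -2:True, -1:True, 0:False, 1:False, 2:False.
Witness x = -2 satisfies the predicate.

True


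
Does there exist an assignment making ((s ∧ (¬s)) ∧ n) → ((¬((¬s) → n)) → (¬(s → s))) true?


Search for a satisfying assignment over {n, s}.
Try n=F, s=F: the formula evaluates to T.
A satisfying assignment exists.

Satisfiable.


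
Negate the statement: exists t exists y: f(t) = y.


Negation flips each quantifier (∀↔∃) and negates the inner predicate.
¬(exists t exists y: φ) = forall t forall y: ¬φ.

forall t forall y: ~(f(t) = y)


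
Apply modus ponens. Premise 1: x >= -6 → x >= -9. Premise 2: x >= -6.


Modus ponens: from (P → Q) and P, infer Q.
P = 'x >= -6' is asserted, and P → Q holds, so Q follows.

x >= -9.


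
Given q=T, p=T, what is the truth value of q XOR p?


Exclusive or is true when exactly one operand is true.
Substitute: q=T, p=T.
T XOR T evaluates to F.

F


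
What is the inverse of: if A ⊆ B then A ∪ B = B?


The inverse of (P → Q) is (¬P → ¬Q). It is equivalent to the converse, not to the original.
Here P = 'A ⊆ B' and Q = 'A ∪ B = B'.

If not (A ⊆ B), then not (A ∪ B = B).


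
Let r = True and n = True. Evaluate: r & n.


Conjunction is true only when both operands are true.
Substitute: r=True, n=True.
True & True evaluates to True.

True


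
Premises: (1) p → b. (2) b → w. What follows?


Hypothetical syllogism: from (P → Q) and (Q → R), infer (P → R).
Chain the two implications through the shared middle term 'b'.

p → w


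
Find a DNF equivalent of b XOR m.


Step 1: b ⊕ m is true exactly when they disagree: (b ∧ ¬m) ∨ (¬b ∧ m).

(b AND (NOT m)) OR ((NOT b) AND m)


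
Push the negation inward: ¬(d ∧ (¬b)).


De Morgan: the negation of a conjunction is the disjunction of the negations.
Distribute ¬ across ∧, flipping it to ∨, and negate each literal.

(¬d) ∨ b


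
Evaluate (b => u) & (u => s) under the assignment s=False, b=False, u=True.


Substitute s=False, b=False, u=True:
b => u = False => True = True
u => s = True => False = False
(b => u) & (u => s) = True & False = False

False


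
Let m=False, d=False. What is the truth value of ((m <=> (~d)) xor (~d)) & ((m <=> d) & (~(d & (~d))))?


Substitute m=False, d=False:
~d = True
m <=> (~d) = False <=> True = False
~d = True
(m <=> (~d)) xor (~d) = False xor True = True
m <=> d = False <=> False = True
~d = True
d & (~d) = False & True = False
~(d & (~d)) = True
(m <=> d) & (~(d & (~d))) = True & True = True
((m <=> (~d)) xor (~d)) & ((m <=> d) & (~(d & (~d)))) = True & True = True

True


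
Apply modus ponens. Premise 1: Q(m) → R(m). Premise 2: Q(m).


Modus ponens: from (P → Q) and P, infer Q.
P = 'Q(m)' is asserted, and P → Q holds, so Q follows.

R(m).


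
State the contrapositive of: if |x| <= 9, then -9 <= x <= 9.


The contrapositive of (P → Q) is (¬Q → ¬P); it is logically equivalent to the original.
Here P = '|x| <= 9' and Q = '-9 <= x <= 9'.

If not (-9 <= x <= 9), then not (|x| <= 9).


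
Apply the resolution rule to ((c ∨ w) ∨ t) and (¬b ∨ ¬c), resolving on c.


The clauses contain complementary literals c and ¬c.
Resolution eliminates this pair and disjoins the remaining literals (merging duplicates).

((w ∨ t) ∨ ¬b)


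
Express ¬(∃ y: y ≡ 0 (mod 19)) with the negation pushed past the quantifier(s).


¬(∀ x: φ) = ∃ x: ¬φ, and ¬(∃ x: φ) = ∀ x: ¬φ.
Apply to the existential statement.

∀ y: ¬(y ≡ 0 (mod 19))


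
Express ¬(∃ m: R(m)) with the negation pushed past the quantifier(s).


¬(∀ x: φ) = ∃ x: ¬φ, and ¬(∃ x: φ) = ∀ x: ¬φ.
Apply to the existential statement.

∀ m: ¬(R(m))


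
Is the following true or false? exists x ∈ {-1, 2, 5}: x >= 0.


Evaluate the predicate on each element: -1:False, 2:True, 5:True.
Witness x = 2 satisfies the predicate.

True


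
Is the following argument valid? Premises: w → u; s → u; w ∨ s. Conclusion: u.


This matches the form of proof by cases: the conclusion follows in every model of the premises.

Valid.


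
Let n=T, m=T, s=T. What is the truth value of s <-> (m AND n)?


Substitute n=T, m=T, s=T:
m AND n = T AND T = T
s <-> (m AND n) = T <-> T = T

T


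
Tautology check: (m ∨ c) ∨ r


Build the truth table over {c, m, r}:
c | m | r | φ
-------------
F | F | F | F
T | F | F | T
F | T | F | T
T | T | F | T
F | F | T | T
T | F | T | T
F | T | T | T
T | T | T | T
Counterexample at row 1: with c=F, m=F, r=F, the formula is F.

No, it is not a tautology.


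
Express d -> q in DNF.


Step 1: Rewrite d → q as ¬d ∨ q.

(NOT d) OR q


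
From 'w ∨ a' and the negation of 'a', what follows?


Disjunctive syllogism: from (P ∨ Q) and ¬P, infer Q.
One disjunct, 'a', is ruled out; the other must hold.

w


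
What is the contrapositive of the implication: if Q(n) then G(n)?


The contrapositive of (P → Q) is (¬Q → ¬P); it is logically equivalent to the original.
Here P = 'Q(n)' and Q = 'G(n)'.

If not (G(n)), then not (Q(n)).


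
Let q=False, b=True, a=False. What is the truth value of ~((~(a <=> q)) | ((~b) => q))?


Substitute q=False, b=True, a=False:
a <=> q = False <=> False = True
~(a <=> q) = False
~b = False
(~b) => q = False => False = True
(~(a <=> q)) | ((~b) => q) = False | True = True
~((~(a <=> q)) | ((~b) => q)) = False

False


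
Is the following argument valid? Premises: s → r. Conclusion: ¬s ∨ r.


This matches the form of material implication: the conclusion follows in every model of the premises.

Valid.


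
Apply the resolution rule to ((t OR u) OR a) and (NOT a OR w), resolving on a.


The clauses contain complementary literals a and NOTa.
Resolution eliminates this pair and disjoins the remaining literals (merging duplicates).

((u OR t) OR w)


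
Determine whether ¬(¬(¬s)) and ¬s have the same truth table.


Compare truth tables:
s | φ | ψ
---------
F | T | T
T | F | F
The columns φ and ψ agree on every row.

Yes, they are logically equivalent.


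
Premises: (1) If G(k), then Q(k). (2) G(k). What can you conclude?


Modus ponens: from (P → Q) and P, infer Q.
P = 'G(k)' is asserted, and P → Q holds, so Q follows.

Q(k).


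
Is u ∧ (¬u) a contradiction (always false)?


Truth table over {u}:
u | φ
-----
F | F
T | F
Every row is false.

Yes, it is a contradiction.


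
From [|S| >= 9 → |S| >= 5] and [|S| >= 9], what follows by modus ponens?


Modus ponens: from (P → Q) and P, infer Q.
P = '|S| >= 9' is asserted, and P → Q holds, so Q follows.

|S| >= 5.


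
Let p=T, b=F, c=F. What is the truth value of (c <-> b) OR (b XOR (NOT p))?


Substitute p=T, b=F, c=F:
c <-> b = F <-> F = T
NOT p = F
b XOR (NOT p) = F XOR F = F
(c <-> b) OR (b XOR (NOT p)) = T OR F = T

T


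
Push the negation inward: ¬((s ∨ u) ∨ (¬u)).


De Morgan: the negation of a disjunction is the conjunction of the negations.
Distribute ¬ across ∨, flipping it to ∧, and negate each literal.

((¬s) ∧ (¬u)) ∧ u


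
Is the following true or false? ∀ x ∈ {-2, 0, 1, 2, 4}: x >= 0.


Evaluate the predicate on each element: -2:F, 0:T, 1:T, 2:T, 4:T.
Counterexample x = -2 fails the predicate.

F


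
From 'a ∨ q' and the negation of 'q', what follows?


Disjunctive syllogism: from (P ∨ Q) and ¬P, infer Q.
One disjunct, 'q', is ruled out; the other must hold.

a


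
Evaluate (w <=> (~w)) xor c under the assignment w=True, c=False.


Substitute w=True, c=False:
~w = False
w <=> (~w) = True <=> False = False
(w <=> (~w)) xor c = False xor False = False

False


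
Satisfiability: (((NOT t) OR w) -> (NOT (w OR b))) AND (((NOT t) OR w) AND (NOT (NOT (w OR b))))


Check all 8 assignments over {b, t, w}:
b | t | w | φ
-------------
F | F | F | F
T | F | F | F
F | T | F | F
T | T | F | F
F | F | T | F
T | F | T | F
F | T | T | F
T | T | T | F
No assignment makes the formula true.

Unsatisfiable.


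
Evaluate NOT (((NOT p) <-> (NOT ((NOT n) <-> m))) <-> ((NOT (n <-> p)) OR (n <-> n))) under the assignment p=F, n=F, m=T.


Substitute p=F, n=F, m=T:
… (earlier sub-steps elided)
NOT n = T
(NOT n) <-> m = T <-> T = T
NOT ((NOT n) <-> m) = F
(NOT p) <-> (NOT ((NOT n) <-> m)) = T <-> F = F
n <-> p = F <-> F = T
NOT (n <-> p) = F
n <-> n = F <-> F = T
(NOT (n <-> p)) OR (n <-> n) = F OR T = T
((NOT p) <-> (NOT ((NOT n) <-> m))) <-> ((NOT (n <-> p)) OR (n <-> n)) = F <-> T = F
NOT (((NOT p) <-> (NOT ((NOT n) <-> m))) <-> ((NOT (n <-> p)) OR (n <-> n))) = T

T


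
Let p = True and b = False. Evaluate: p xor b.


Exclusive or is true when exactly one operand is true.
Substitute: p=True, b=False.
True xor False evaluates to True.

True


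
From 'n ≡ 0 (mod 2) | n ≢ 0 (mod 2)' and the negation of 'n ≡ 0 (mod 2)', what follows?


Disjunctive syllogism: from (P ∨ Q) and ¬P, infer Q.
One disjunct, 'n ≡ 0 (mod 2)', is ruled out; the other must hold.

n ≢ 0 (mod 2)


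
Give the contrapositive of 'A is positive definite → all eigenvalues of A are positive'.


The contrapositive of (P → Q) is (¬Q → ¬P); it is logically equivalent to the original.
Here P = 'A is positive definite' and Q = 'all eigenvalues of A are positive'.

If not (all eigenvalues of A are positive), then not (A is positive definite).


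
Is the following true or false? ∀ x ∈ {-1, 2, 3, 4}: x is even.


Evaluate the predicate on each element: -1:F, 2:T, 3:F, 4:T.
Counterexample x = -1 fails the predicate.

F


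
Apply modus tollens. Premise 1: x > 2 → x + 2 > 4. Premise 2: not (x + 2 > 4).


Modus tollens: from (P → Q) and ¬Q, infer ¬P.
Q = 'x + 2 > 4' is denied; since P → Q, P must also fail.

Not (x > 2).


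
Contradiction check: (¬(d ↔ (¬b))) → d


Truth table over {b, d}:
b | d | φ
---------
F | F | F
T | F | T
F | T | T
T | T | T
Satisfying assignment at row 2: b=T, d=F gives T.

No, it is not a contradiction.


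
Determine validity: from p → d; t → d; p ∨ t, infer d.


This matches the form of proof by cases: the conclusion follows in every model of the premises.

Valid.


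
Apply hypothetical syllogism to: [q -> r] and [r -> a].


Hypothetical syllogism: from (P → Q) and (Q → R), infer (P → R).
Chain the two implications through the shared middle term 'r'.

q -> a


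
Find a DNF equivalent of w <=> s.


Step 1: w ↔ s is true exactly when both agree: (w ∧ s) ∨ (¬w ∧ ¬s).

(w & s) | ((~w) & (~s))


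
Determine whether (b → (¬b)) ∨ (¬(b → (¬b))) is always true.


Build the truth table over {b}:
b | φ
-----
F | T
T | T
Every row evaluates to true.

Yes, it is a tautology.


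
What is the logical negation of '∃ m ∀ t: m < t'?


Negation flips each quantifier (∀↔∃) and negates the inner predicate.
¬(∃ m ∀ t: φ) = ∀ m ∃ t: ¬φ.

∀ m ∃ t: ¬(m < t)


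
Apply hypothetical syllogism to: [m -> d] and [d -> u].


Hypothetical syllogism: from (P → Q) and (Q → R), infer (P → R).
Chain the two implications through the shared middle term 'd'.

m -> u


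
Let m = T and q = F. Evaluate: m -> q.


Implication is false only when antecedent is true and consequent is false.
Substitute: m=T, q=F.
T -> F evaluates to F.

F


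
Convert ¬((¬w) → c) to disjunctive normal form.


Step 1: Rewrite implication then negate: ¬(¬(¬w) ∨ c) = (¬w) ∧ ¬c.

(¬w) ∧ (¬c)


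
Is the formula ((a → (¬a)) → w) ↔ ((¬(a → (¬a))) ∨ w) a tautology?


Build the truth table over {a, w}:
a | w | φ
---------
F | F | T
T | F | T
F | T | T
T | T | T
Every row evaluates to true.

Yes, it is a tautology.


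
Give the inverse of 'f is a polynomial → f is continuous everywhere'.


The inverse of (P → Q) is (¬P → ¬Q). It is equivalent to the converse, not to the original.
Here P = 'f is a polynomial' and Q = 'f is continuous everywhere'.

If not (f is a polynomial), then not (f is continuous everywhere).


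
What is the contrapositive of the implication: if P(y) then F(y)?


The contrapositive of (P → Q) is (¬Q → ¬P); it is logically equivalent to the original.
Here P = 'P(y)' and Q = 'F(y)'.

If not (F(y)), then not (P(y)).


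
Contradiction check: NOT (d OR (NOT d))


Truth table over {d}:
d | φ
-----
F | F
T | F
Every row is false.

Yes, it is a contradiction.


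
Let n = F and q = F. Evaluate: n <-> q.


Biconditional is true when both operands have the same truth value.
Substitute: n=F, q=F.
F <-> F evaluates to T.

T


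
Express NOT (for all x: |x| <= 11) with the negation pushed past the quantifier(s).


¬(for all x: φ) = there exists x: ¬φ, and ¬(there exists x: φ) = for all x: ¬φ.
Apply to the universal statement.

there exists x: NOT(|x| <= 11)


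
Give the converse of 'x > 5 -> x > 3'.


The converse of (P → Q) is (Q → P). It is not in general equivalent to the original.
Here P = 'x > 5' and Q = 'x > 3'.

If x > 3, then x > 5.


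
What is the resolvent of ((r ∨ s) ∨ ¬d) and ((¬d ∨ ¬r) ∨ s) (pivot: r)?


The clauses contain complementary literals r and ¬r.
Resolution eliminates this pair and disjoins the remaining literals (merging duplicates).

(¬d ∨ s)


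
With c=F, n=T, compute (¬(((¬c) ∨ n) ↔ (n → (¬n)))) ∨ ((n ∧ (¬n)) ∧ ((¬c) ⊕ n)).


Substitute c=F, n=T:
… (earlier sub-steps elided)
¬n = F
n → (¬n) = T → F = F
((¬c) ∨ n) ↔ (n → (¬n)) = T ↔ F = F
¬(((¬c) ∨ n) ↔ (n → (¬n))) = T
¬n = F
n ∧ (¬n) = T ∧ F = F
¬c = T
(¬c) ⊕ n = T ⊕ T = F
(n ∧ (¬n)) ∧ ((¬c) ⊕ n) = F ∧ F = F
(¬(((¬c) ∨ n) ↔ (n → (¬n)))) ∨ ((n ∧ (¬n)) ∧ ((¬c) ⊕ n)) = T ∨ F = T

T


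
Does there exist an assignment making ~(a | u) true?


Search for a satisfying assignment over {a, u}.
Try a=False, u=False: the formula evaluates to True.
A satisfying assignment exists.

Satisfiable.


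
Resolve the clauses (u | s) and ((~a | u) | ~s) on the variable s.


The clauses contain complementary literals s and ~s.
Resolution eliminates this pair and disjoins the remaining literals (merging duplicates).

(u | ~a)


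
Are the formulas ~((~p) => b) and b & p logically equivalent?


Compare truth tables:
b | p | φ | ψ
-------------
False | False | True | False
True | False | False | False
False | True | False | False
True | True | False | True
They differ at row 1 (b=False, p=False): φ=True but ψ=False.

No, they are not logically equivalent.


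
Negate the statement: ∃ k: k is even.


¬(∀ x: φ) = ∃ x: ¬φ, and ¬(∃ x: φ) = ∀ x: ¬φ.
Apply to the existential statement.

∀ k: ¬(k is even)


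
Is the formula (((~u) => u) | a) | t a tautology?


Build the truth table over {a, t, u}:
a | t | u | φ
-------------
False | False | False | False
True | False | False | True
False | True | False | True
True | True | False | True
False | False | True | True
True | False | True | True
False | True | True | True
True | True | True | True
Counterexample at row 1: with a=False, t=False, u=False, the formula is False.

No, it is not a tautology.


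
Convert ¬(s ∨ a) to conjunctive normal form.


Step 1: Apply De Morgan: ¬(s ∨ a) = ¬s ∧ ¬a.

(¬s) ∧ (¬a)


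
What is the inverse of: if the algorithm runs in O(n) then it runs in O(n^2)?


The inverse of (P → Q) is (¬P → ¬Q). It is equivalent to the converse, not to the original.
Here P = 'the algorithm runs in O(n)' and Q = 'it runs in O(n^2)'.

If not (the algorithm runs in O(n)), then not (it runs in O(n^2)).


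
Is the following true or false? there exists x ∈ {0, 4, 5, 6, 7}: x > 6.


Evaluate the predicate on each element: 0:F, 4:F, 5:F, 6:F, 7:T.
Witness x = 7 satisfies the predicate.

T


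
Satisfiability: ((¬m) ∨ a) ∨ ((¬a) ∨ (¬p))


Search for a satisfying assignment over {a, m, p}.
Try a=F, m=F, p=F: the formula evaluates to T.
A satisfying assignment exists.

Satisfiable.


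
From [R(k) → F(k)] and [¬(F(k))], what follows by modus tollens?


Modus tollens: from (P → Q) and ¬Q, infer ¬P.
Q = 'F(k)' is denied; since P → Q, P must also fail.

Not (R(k)).


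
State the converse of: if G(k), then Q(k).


The converse of (P → Q) is (Q → P). It is not in general equivalent to the original.
Here P = 'G(k)' and Q = 'Q(k)'.

If Q(k), then G(k).


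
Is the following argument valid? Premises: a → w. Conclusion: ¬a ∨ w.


This matches the form of material implication: the conclusion follows in every model of the premises.

Valid.


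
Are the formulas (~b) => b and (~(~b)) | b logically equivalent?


Compare truth tables:
b | φ | ψ
---------
False | False | False
True | True | True
The columns φ and ψ agree on every row.

Yes, they are logically equivalent.


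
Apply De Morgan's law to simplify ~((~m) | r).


De Morgan: the negation of a disjunction is the conjunction of the negations.
Distribute ~ across |, flipping it to &, and negate each literal.

m & (~r)


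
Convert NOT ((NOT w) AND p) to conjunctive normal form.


Step 1: Apply De Morgan: ¬((¬w) ∧ p) = ¬(¬w) ∨ ¬p.
Step 2: Eliminate any double negations (¬¬X = X).

w OR (NOT p)


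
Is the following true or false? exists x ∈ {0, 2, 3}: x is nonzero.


Evaluate the predicate on each element: 0:False, 2:True, 3:True.
Witness x = 2 satisfies the predicate.

True


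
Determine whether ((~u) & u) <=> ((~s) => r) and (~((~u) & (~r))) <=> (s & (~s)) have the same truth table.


Compare truth tables:
r | s | u | φ | ψ
-----------------
False | False | False | True | True
True | False | False | False | False
False | True | False | False | True
True | True | False | False | False
False | False | True | True | False
True | False | True | False | False
False | True | True | False | False
True | True | True | False | False
They differ at row 3 (r=False, s=True, u=False): φ=False but ψ=True.

No, they are not logically equivalent.


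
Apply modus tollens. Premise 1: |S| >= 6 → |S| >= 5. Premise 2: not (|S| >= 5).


Modus tollens: from (P → Q) and ¬Q, infer ¬P.
Q = '|S| >= 5' is denied; since P → Q, P must also fail.

Not (|S| >= 6).


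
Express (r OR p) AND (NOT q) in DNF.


Step 1: Distribute ∧ over ∨: (r ∨ p) ∧ (¬q) = (r ∧ (¬q)) ∨ (p ∧ (¬q)).

(r AND (NOT q)) OR (p AND (NOT q))


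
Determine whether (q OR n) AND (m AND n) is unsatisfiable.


Truth table over {m, n, q}:
m | n | q | φ
-------------
F | F | F | F
T | F | F | F
F | T | F | F
T | T | F | T
F | F | T | F
T | F | T | F
F | T | T | F
T | T | T | T
Satisfying assignment at row 4: m=T, n=T, q=F gives T.

No, it is not a contradiction.


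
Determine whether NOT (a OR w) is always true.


Build the truth table over {a, w}:
a | w | φ
---------
F | F | T
T | F | F
F | T | F
T | T | F
Counterexample at row 2: with a=T, w=F, the formula is F.

No, it is not a tautology.


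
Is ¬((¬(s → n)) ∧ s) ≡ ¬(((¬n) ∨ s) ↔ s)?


Compare truth tables:
n | s | φ | ψ
-------------
F | F | T | T
T | F | T | F
F | T | F | F
T | T | T | F
They differ at row 2 (n=T, s=F): φ=T but ψ=F.

No, they are not logically equivalent.


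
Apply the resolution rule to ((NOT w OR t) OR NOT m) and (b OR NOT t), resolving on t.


The clauses contain complementary literals t and NOTt.
Resolution eliminates this pair and disjoins the remaining literals (merging duplicates).

((NOT w OR NOT m) OR b)


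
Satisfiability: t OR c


Search for a satisfying assignment over {c, t}.
Try c=T, t=F: the formula evaluates to T.
A satisfying assignment exists.

Satisfiable.


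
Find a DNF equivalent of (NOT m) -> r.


Step 1: Rewrite (¬m) → r as ¬(¬m) ∨ r.
Step 2: Eliminate any double negations (¬¬X = X).

m OR r


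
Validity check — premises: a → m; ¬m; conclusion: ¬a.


This matches the form of modus tollens: the conclusion follows in every model of the premises.

Valid.


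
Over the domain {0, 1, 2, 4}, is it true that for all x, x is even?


Evaluate the predicate on each element: 0:T, 1:F, 2:T, 4:T.
Counterexample x = 1 fails the predicate.

F


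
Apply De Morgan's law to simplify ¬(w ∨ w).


De Morgan: the negation of a disjunction is the conjunction of the negations.
Distribute ¬ across ∨, flipping it to ∧, and negate each literal.

(¬w) ∧ (¬w)


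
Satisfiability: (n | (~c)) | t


Search for a satisfying assignment over {c, n, t}.
Try c=False, n=False, t=False: the formula evaluates to True.
A satisfying assignment exists.

Satisfiable.


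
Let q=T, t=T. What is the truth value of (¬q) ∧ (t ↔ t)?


Substitute q=T, t=T:
¬q = F
t ↔ t = T ↔ T = T
(¬q) ∧ (t ↔ t) = F ∧ T = F

F


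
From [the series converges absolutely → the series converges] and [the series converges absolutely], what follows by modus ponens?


Modus ponens: from (P → Q) and P, infer Q.
P = 'the series converges absolutely' is asserted, and P → Q holds, so Q follows.

the series converges.


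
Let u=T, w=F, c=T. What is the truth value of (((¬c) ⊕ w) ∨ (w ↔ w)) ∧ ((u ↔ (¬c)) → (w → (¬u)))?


Substitute u=T, w=F, c=T:
¬c = F
(¬c) ⊕ w = F ⊕ F = F
w ↔ w = F ↔ F = T
((¬c) ⊕ w) ∨ (w ↔ w) = F ∨ T = T
¬c = F
u ↔ (¬c) = T ↔ F = F
¬u = F
w → (¬u) = F → F = T
(u ↔ (¬c)) → (w → (¬u)) = F → T = T
(((¬c) ⊕ w) ∨ (w ↔ w)) ∧ ((u ↔ (¬c)) → (w → (¬u))) = T ∧ T = T

T


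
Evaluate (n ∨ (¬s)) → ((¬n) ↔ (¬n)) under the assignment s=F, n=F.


Substitute s=F, n=F:
¬s = T
n ∨ (¬s) = F ∨ T = T
¬n = T
¬n = T
(¬n) ↔ (¬n) = T ↔ T = T
(n ∨ (¬s)) → ((¬n) ↔ (¬n)) = T → T = T

T


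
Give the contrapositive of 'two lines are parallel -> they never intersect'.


The contrapositive of (P → Q) is (¬Q → ¬P); it is logically equivalent to the original.
Here P = 'two lines are parallel' and Q = 'they never intersect'.

If not (they never intersect), then not (two lines are parallel).


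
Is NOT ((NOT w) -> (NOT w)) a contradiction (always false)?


Truth table over {w}:
w | φ
-----
F | F
T | F
Every row is false.

Yes, it is a contradiction.


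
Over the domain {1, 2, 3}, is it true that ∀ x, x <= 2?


Evaluate the predicate on each element: 1:T, 2:T, 3:F.
Counterexample x = 3 fails the predicate.

F


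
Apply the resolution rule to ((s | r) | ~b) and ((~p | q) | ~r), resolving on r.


The clauses contain complementary literals r and ~r.
Resolution eliminates this pair and disjoins the remaining literals (merging duplicates).

(((s | ~b) | ~p) | q)


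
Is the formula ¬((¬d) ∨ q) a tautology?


Build the truth table over {d, q}:
d | q | φ
---------
F | F | F
T | F | T
F | T | F
T | T | F
Counterexample at row 1: with d=F, q=F, the formula is F.

No, it is not a tautology.


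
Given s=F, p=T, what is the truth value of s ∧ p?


Conjunction is true only when both operands are true.
Substitute: s=F, p=T.
F ∧ T evaluates to F.

F


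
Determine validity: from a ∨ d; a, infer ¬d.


This is affirming a disjunct (fallacy). There exist truth assignments where the premises are all true but the conclusion is false.

Invalid.


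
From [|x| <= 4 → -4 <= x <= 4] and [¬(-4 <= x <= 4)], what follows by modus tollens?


Modus tollens: from (P → Q) and ¬Q, infer ¬P.
Q = '-4 <= x <= 4' is denied; since P → Q, P must also fail.

Not (|x| <= 4).


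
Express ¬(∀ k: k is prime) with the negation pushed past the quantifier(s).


¬(∀ x: φ) = ∃ x: ¬φ, and ¬(∃ x: φ) = ∀ x: ¬φ.
Apply to the universal statement.

∃ k: ¬(k is prime)


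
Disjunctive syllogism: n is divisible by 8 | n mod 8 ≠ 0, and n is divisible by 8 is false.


Disjunctive syllogism: from (P ∨ Q) and ¬P, infer Q.
One disjunct, 'n is divisible by 8', is ruled out; the other must hold.

n mod 8 ≠ 0
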